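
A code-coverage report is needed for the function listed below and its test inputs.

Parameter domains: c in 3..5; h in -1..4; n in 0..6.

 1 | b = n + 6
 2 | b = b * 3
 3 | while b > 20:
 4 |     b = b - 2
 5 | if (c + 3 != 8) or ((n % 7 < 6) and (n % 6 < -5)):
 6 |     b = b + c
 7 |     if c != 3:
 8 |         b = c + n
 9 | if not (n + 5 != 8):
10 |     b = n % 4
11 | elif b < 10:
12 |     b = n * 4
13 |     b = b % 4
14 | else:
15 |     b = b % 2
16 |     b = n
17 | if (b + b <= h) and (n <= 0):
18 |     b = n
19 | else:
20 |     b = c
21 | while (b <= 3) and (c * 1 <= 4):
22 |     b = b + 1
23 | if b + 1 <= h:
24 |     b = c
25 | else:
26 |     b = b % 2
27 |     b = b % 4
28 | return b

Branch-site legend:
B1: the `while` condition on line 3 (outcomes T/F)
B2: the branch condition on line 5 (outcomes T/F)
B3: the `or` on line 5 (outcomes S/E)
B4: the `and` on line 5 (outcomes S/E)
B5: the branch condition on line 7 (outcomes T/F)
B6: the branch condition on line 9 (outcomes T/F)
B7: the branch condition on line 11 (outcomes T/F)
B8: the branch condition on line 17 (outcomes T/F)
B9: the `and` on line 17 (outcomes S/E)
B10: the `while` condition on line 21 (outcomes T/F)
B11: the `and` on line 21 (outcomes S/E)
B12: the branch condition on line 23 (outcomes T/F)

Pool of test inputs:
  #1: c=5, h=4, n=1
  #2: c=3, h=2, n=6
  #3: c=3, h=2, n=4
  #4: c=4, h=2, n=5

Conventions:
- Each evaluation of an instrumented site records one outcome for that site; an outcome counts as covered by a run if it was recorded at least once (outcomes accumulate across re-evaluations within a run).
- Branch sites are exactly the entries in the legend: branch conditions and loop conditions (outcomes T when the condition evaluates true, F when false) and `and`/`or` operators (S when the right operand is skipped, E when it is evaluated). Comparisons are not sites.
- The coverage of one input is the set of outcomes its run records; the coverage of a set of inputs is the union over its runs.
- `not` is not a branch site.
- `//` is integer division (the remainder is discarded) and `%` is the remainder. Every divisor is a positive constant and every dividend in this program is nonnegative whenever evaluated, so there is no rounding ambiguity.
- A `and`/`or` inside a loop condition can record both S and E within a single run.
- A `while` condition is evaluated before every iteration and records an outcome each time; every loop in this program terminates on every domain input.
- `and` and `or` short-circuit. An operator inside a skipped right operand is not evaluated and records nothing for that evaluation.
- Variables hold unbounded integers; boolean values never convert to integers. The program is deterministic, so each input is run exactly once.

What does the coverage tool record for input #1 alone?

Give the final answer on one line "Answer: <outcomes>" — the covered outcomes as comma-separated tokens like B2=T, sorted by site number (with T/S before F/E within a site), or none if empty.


Simulating input #1 (c=5, h=4, n=1) step by step:
  B1->T, B1->F, B3->E, B4->E, B2->F, B6->F, B7->F, B9->E, B8->F, B11->S
  B10->F, B12->F
distinct outcomes covered: B1=T, B1=F, B2=F, B3=E, B4=E, B6=F, B7=F, B8=F, B9=E, B10=F, B11=S, B12=F
Answer: B1=T, B1=F, B2=F, B3=E, B4=E, B6=F, B7=F, B8=F, B9=E, B10=F, B11=S, B12=F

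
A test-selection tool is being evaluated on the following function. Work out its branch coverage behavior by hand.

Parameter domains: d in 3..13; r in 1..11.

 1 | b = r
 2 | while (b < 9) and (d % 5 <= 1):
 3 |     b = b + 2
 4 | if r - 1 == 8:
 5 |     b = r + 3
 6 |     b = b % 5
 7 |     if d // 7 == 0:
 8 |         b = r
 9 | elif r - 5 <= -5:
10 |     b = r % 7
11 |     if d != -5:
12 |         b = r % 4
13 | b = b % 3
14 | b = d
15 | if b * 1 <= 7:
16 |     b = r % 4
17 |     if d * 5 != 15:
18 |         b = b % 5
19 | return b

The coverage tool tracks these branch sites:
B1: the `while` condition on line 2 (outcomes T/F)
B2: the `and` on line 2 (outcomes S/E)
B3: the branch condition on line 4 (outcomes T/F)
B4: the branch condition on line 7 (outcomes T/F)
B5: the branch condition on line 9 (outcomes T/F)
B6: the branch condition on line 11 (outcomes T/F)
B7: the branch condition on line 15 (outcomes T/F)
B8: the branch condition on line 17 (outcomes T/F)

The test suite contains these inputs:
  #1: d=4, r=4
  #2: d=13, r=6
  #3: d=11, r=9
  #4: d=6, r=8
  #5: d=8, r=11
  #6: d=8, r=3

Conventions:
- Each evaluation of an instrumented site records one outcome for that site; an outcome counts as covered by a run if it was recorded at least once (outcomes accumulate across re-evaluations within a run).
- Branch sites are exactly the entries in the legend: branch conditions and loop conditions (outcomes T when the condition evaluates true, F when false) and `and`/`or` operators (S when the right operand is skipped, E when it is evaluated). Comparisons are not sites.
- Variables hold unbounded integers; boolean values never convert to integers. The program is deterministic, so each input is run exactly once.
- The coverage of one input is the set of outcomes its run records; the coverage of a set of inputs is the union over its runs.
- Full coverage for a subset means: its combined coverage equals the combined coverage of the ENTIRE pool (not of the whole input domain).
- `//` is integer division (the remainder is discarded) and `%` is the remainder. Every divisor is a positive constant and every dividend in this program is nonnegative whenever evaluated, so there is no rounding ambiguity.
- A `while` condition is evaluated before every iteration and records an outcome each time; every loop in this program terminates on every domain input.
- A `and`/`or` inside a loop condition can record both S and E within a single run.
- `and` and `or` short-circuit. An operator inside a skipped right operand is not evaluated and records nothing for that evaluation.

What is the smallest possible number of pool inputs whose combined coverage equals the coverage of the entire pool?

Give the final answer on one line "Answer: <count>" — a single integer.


test 1 (d=4, r=4) fires B2->E, B1->F, B3->F, B5->F, B7->T, B8->T; hits B1=F, B2=E, B3=F, B5=F, B7=T, B8=T
test 2 (d=13, r=6) fires B2->E, B1->F, B3->F, B5->F, B7->F; hits B1=F, B2=E, B3=F, B5=F, B7=F
test 3 (d=11, r=9) fires B2->S, B1->F, B3->T, B4->F, B7->F; hits B1=F, B2=S, B3=T, B4=F, B7=F
test 4 (d=6, r=8) fires B2->E, B1->T, B2->S, B1->F, B3->F, B5->F, B7->T, B8->T; hits B1=T, B1=F, B2=S, B2=E, B3=F, B5=F, B7=T, B8=T
test 5 (d=8, r=11) fires B2->S, B1->F, B3->F, B5->F, B7->F; hits B1=F, B2=S, B3=F, B5=F, B7=F
test 6 (d=8, r=3) fires B2->E, B1->F, B3->F, B5->F, B7->F; hits B1=F, B2=E, B3=F, B5=F, B7=F
union over all inputs: B1=T, B1=F, B2=S, B2=E, B3=T, B3=F, B4=F, B5=F, B7=T, B7=F, B8=T (11 outcomes)
checked all size-1 subsets: none covers 11 outcomes (max 8/11)
the canonical winner is {3, 4}: size 2, full 11-outcome coverage, earliest index list among size-2 covers
Answer: 2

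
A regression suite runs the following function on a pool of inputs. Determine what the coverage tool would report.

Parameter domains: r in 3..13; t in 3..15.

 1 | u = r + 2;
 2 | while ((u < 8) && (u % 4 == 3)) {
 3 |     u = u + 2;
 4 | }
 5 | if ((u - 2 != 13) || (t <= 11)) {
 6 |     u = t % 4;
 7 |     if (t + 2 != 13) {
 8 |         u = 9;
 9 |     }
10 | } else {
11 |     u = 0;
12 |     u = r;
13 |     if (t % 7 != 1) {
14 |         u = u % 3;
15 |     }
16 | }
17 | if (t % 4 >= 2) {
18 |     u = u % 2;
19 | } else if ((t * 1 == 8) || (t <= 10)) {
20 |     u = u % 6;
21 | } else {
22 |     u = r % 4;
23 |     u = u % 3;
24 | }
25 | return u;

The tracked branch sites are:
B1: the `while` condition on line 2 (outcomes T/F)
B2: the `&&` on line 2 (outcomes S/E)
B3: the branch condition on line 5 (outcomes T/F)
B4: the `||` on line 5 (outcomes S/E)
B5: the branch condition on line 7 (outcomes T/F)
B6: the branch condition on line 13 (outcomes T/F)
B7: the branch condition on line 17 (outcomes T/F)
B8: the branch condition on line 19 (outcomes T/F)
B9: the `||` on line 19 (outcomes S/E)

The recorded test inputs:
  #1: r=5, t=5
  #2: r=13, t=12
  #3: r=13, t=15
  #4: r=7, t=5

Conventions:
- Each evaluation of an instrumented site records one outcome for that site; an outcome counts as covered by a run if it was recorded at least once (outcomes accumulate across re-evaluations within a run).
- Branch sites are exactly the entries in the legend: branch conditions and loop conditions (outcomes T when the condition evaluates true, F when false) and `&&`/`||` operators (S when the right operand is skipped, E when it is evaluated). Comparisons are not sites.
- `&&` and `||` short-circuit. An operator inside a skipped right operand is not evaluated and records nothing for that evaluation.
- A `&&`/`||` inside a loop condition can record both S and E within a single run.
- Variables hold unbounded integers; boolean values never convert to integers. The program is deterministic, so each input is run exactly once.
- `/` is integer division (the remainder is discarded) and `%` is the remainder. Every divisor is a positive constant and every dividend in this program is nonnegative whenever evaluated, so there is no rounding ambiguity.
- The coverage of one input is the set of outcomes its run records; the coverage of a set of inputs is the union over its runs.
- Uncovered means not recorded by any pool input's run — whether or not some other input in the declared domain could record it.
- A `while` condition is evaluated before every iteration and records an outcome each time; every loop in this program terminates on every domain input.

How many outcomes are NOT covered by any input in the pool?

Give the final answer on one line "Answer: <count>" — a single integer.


run #1 (r=5, t=5) records B1=T, B1=F, B2=S, B2=E, B3=T, B4=S, B5=T, B7=F, B8=T, B9=E
run #2 (r=13, t=12) records B1=F, B2=S, B3=F, B4=E, B6=T, B7=F, B8=F, B9=E
run #3 (r=13, t=15) records B1=F, B2=S, B3=F, B4=E, B6=F, B7=T
run #4 (r=7, t=5) records B1=F, B2=S, B3=T, B4=S, B5=T, B7=F, B8=T, B9=E
union over the pool: B1=T, B1=F, B2=S, B2=E, B3=T, B3=F, B4=S, B4=E, B5=T, B6=T, B6=F, B7=T, B7=F, B8=T, B8=F, B9=E
uncovered (2 of 18): B5=F, B9=S
Answer: 2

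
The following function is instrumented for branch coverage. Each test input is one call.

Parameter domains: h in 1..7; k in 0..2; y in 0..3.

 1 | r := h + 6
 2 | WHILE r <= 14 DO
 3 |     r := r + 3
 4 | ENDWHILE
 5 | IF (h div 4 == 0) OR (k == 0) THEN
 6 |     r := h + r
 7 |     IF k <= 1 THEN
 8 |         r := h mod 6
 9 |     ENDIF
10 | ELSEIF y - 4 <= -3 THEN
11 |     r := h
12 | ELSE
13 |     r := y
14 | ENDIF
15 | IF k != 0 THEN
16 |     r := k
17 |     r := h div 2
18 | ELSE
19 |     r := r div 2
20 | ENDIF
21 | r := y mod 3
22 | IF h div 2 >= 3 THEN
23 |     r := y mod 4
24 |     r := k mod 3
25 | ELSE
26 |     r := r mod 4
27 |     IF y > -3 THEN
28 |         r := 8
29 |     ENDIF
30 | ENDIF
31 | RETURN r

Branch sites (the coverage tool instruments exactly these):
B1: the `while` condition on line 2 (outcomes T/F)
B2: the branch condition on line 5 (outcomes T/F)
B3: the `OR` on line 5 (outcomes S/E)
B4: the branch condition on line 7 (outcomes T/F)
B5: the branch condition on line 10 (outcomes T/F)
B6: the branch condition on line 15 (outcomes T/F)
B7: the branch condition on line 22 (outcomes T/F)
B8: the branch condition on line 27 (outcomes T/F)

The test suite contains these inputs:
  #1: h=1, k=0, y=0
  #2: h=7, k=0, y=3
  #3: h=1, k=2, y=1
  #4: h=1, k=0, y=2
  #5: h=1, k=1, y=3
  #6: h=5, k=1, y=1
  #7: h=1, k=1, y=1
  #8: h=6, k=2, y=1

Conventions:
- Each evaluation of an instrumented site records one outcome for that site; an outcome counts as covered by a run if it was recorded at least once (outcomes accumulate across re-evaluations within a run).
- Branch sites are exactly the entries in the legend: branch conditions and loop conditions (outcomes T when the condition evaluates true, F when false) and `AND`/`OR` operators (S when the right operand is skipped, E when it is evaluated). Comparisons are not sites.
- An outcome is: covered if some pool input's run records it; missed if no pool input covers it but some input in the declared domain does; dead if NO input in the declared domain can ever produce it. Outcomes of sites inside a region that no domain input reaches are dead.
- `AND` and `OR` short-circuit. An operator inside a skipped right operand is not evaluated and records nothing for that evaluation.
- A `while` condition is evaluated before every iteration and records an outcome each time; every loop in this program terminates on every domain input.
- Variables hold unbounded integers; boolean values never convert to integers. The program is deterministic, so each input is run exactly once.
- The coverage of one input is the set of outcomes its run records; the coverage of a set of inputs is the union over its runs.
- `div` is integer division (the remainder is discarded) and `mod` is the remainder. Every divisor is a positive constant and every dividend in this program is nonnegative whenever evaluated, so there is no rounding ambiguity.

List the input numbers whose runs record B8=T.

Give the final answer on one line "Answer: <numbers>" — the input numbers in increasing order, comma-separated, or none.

input #1 (h=1, k=0, y=0): hits B8=T
input #2 (h=7, k=0, y=3): never hits B8=T
input #3 (h=1, k=2, y=1): hits B8=T
input #4 (h=1, k=0, y=2): hits B8=T
input #5 (h=1, k=1, y=3): hits B8=T
input #6 (h=5, k=1, y=1): hits B8=T
input #7 (h=1, k=1, y=1): hits B8=T
input #8 (h=6, k=2, y=1): never hits B8=T

Answer: 1, 3, 4, 5, 6, 7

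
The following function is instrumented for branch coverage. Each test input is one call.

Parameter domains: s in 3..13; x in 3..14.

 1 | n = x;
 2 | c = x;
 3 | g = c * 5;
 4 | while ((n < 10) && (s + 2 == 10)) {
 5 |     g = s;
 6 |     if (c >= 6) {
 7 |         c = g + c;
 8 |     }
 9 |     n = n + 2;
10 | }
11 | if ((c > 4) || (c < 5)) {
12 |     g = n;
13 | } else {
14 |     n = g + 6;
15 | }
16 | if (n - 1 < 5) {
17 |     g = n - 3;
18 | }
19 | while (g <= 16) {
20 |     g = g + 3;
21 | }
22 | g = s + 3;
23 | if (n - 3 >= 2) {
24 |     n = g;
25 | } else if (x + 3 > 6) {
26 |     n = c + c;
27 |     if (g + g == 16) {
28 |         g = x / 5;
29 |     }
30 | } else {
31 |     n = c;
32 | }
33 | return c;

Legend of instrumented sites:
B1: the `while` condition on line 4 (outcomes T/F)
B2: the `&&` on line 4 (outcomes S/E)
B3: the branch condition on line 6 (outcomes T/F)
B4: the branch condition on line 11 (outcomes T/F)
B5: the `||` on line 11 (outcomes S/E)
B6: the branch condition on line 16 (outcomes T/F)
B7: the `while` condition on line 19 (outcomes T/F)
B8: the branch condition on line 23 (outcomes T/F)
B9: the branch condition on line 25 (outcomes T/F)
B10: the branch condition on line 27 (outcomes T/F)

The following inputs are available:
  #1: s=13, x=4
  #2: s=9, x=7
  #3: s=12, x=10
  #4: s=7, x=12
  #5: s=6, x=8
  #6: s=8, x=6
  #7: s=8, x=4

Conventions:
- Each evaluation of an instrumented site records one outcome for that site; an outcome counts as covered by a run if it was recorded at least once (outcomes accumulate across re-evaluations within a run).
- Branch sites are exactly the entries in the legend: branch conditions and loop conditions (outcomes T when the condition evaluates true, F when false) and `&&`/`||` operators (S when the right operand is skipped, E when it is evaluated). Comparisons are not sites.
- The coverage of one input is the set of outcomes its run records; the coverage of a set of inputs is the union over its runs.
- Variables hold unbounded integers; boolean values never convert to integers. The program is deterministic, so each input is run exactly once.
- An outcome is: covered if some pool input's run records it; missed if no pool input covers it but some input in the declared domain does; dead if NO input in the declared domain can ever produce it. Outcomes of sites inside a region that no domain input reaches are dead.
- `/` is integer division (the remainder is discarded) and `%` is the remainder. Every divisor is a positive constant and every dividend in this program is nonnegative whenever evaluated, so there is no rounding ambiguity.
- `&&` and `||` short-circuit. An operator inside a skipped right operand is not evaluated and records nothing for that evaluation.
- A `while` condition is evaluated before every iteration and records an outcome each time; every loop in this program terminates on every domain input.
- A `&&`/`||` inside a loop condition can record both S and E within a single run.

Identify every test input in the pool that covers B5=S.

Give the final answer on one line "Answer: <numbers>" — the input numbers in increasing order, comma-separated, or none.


input #1 (s=13, x=4): never hits B5=S
input #2 (s=9, x=7): hits B5=S
input #3 (s=12, x=10): hits B5=S
input #4 (s=7, x=12): hits B5=S
input #5 (s=6, x=8): hits B5=S
input #6 (s=8, x=6): hits B5=S
input #7 (s=8, x=4): never hits B5=S
Answer: 2, 3, 4, 5, 6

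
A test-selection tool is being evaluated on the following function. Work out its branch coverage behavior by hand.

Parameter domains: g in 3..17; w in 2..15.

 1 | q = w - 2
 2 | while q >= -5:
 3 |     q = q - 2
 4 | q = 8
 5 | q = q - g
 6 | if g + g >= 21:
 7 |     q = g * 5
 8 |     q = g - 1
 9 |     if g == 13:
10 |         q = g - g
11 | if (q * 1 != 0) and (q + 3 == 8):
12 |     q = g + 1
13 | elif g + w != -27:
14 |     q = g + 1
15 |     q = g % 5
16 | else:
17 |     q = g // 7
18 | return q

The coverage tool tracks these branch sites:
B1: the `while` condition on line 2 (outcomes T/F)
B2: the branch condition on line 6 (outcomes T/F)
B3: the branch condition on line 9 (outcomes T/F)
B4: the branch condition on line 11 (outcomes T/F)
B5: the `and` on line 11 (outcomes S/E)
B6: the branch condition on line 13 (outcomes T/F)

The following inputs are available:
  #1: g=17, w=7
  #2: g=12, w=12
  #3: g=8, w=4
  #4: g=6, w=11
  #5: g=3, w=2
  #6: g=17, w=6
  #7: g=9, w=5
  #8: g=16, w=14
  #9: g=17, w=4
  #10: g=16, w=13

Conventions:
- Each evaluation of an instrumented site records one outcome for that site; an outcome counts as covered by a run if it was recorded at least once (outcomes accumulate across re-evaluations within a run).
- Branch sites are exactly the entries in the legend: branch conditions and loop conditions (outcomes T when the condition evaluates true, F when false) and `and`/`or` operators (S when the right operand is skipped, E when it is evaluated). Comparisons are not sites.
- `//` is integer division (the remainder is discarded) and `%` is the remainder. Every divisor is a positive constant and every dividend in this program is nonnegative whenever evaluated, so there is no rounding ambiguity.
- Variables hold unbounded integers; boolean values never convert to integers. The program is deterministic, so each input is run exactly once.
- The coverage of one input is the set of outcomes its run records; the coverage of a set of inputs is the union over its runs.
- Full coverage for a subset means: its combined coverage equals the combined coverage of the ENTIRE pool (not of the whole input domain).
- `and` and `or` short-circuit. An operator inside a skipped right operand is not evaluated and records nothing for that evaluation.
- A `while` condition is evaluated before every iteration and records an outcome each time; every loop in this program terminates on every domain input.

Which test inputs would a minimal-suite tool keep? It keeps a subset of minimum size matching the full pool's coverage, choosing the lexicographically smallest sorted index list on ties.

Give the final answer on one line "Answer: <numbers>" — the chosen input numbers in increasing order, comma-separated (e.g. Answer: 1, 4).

run #1 (g=17, w=7) runs B1->T, B1->T, B1->T, B1->T, B1->T, B1->T, B1->F, B2->T, B3->F, B5->E, B4->F, B6->T; records B1=T, B1=F, B2=T, B3=F, B4=F, B5=E, B6=T
run #2 (g=12, w=12) runs B1->T, B1->T, B1->T, B1->T, B1->T, B1->T, B1->T, B1->T, B1->F, B2->T, B3->F, B5->E, B4->F, B6->T; records B1=T, B1=F, B2=T, B3=F, B4=F, B5=E, B6=T
run #3 (g=8, w=4) runs B1->T, B1->T, B1->T, B1->T, B1->F, B2->F, B5->S, B4->F, B6->T; records B1=T, B1=F, B2=F, B4=F, B5=S, B6=T
run #4 (g=6, w=11) runs B1->T, B1->T, B1->T, B1->T, B1->T, B1->T, B1->T, B1->T, B1->F, B2->F, B5->E, B4->F, B6->T; records B1=T, B1=F, B2=F, B4=F, B5=E, B6=T
run #5 (g=3, w=2) runs B1->T, B1->T, B1->T, B1->F, B2->F, B5->E, B4->T; records B1=T, B1=F, B2=F, B4=T, B5=E
run #6 (g=17, w=6) runs B1->T, B1->T, B1->T, B1->T, B1->T, B1->F, B2->T, B3->F, B5->E, B4->F, B6->T; records B1=T, B1=F, B2=T, B3=F, B4=F, B5=E, B6=T
run #7 (g=9, w=5) runs B1->T, B1->T, B1->T, B1->T, B1->T, B1->F, B2->F, B5->E, B4->F, B6->T; records B1=T, B1=F, B2=F, B4=F, B5=E, B6=T
run #8 (g=16, w=14) runs B1->T, B1->T, B1->T, B1->T, B1->T, B1->T, B1->T, B1->T, B1->T, B1->F, B2->T, B3->F, B5->E, B4->F, ...; records B1=T, B1=F, B2=T, B3=F, B4=F, B5=E, B6=T
run #9 (g=17, w=4) runs B1->T, B1->T, B1->T, B1->T, B1->F, B2->T, B3->F, B5->E, B4->F, B6->T; records B1=T, B1=F, B2=T, B3=F, B4=F, B5=E, B6=T
run #10 (g=16, w=13) runs B1->T, B1->T, B1->T, B1->T, B1->T, B1->T, B1->T, B1->T, B1->T, B1->F, B2->T, B3->F, B5->E, B4->F, ...; records B1=T, B1=F, B2=T, B3=F, B4=F, B5=E, B6=T
the full pool covers 10 outcomes: B1=T, B1=F, B2=T, B2=F, B3=F, B4=T, B4=F, B5=S, B5=E, B6=T
checked all size-1 subsets: none covers 10 outcomes (max 7/10)
checked all size-2 subsets: none covers 10 outcomes (max 9/10)
at size 3, {1, 3, 5} reaches all 10 outcomes; every lexicographically earlier size-3 subset fails

Answer: 1, 3, 5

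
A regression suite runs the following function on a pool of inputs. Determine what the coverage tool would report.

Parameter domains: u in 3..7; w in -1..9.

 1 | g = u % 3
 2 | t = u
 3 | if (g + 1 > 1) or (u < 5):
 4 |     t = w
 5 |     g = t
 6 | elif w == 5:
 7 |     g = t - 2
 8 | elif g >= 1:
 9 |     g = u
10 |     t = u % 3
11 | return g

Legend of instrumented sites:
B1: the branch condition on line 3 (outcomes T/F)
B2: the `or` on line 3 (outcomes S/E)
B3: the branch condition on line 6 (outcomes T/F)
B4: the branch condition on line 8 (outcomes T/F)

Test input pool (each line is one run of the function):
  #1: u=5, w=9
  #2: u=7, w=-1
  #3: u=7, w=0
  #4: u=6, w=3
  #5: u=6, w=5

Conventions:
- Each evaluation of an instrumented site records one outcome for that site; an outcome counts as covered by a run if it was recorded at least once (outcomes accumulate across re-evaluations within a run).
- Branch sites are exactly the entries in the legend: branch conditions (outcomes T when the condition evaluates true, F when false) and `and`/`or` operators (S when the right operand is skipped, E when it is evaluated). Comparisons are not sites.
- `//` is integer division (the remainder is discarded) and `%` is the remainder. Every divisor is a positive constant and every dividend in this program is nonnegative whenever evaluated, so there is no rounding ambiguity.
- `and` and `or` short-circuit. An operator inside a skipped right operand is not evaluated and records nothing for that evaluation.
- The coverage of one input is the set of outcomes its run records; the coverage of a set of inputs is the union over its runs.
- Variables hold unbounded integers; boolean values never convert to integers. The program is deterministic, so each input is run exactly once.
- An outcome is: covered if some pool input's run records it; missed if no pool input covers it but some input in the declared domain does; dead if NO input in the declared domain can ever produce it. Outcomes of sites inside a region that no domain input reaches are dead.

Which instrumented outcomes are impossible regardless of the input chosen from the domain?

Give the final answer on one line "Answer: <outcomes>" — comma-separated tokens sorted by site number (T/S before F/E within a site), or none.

running all 55 domain inputs and tallying outcomes:
  B4=T: unreachable across the whole domain -> dead
  reachable outcomes have witnesses, e.g. B1=T (e.g. u=3, w=-1), B1=F (e.g. u=6, w=-1), B2=S (e.g. u=4, w=-1), B2=E (e.g. u=3, w=-1)

Answer: B4=T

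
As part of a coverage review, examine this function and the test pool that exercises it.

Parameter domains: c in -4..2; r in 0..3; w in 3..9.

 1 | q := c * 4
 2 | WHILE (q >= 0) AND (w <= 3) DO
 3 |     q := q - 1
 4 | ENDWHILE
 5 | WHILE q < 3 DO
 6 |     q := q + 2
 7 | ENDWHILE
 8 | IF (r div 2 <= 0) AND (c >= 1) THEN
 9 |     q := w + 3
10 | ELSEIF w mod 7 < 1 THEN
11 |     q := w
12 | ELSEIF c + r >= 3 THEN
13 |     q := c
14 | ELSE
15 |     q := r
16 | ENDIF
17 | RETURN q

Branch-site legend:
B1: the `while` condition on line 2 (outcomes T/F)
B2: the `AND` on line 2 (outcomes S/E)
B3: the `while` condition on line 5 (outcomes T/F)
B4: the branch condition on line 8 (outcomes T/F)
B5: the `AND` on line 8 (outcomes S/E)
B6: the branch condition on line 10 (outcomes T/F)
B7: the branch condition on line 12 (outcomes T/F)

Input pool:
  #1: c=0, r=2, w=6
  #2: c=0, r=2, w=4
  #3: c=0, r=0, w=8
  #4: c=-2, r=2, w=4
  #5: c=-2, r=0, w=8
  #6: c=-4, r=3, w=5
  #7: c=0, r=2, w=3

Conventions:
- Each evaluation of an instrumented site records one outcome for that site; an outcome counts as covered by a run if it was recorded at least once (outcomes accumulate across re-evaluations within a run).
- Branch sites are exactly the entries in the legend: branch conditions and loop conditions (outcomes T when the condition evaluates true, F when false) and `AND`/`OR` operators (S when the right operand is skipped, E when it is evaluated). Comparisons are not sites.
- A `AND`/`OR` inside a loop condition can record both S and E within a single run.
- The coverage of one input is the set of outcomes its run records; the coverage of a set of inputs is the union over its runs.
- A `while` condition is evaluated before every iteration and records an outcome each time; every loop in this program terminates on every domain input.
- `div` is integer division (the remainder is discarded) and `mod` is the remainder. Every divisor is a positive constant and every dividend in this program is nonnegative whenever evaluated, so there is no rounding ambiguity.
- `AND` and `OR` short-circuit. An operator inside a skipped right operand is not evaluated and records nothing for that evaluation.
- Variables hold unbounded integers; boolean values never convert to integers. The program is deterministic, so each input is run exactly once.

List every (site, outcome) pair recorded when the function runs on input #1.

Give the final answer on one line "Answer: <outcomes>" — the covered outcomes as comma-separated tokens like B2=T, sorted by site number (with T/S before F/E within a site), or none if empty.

Simulating input #1 (c=0, r=2, w=6) step by step:
  B2->E, B1->F, B3->T, B3->T, B3->F, B5->S, B4->F, B6->F, B7->F
collecting distinct outcomes: B1=F, B2=E, B3=T, B3=F, B4=F, B5=S, B6=F, B7=F

Answer: B1=F, B2=E, B3=T, B3=F, B4=F, B5=S, B6=F, B7=F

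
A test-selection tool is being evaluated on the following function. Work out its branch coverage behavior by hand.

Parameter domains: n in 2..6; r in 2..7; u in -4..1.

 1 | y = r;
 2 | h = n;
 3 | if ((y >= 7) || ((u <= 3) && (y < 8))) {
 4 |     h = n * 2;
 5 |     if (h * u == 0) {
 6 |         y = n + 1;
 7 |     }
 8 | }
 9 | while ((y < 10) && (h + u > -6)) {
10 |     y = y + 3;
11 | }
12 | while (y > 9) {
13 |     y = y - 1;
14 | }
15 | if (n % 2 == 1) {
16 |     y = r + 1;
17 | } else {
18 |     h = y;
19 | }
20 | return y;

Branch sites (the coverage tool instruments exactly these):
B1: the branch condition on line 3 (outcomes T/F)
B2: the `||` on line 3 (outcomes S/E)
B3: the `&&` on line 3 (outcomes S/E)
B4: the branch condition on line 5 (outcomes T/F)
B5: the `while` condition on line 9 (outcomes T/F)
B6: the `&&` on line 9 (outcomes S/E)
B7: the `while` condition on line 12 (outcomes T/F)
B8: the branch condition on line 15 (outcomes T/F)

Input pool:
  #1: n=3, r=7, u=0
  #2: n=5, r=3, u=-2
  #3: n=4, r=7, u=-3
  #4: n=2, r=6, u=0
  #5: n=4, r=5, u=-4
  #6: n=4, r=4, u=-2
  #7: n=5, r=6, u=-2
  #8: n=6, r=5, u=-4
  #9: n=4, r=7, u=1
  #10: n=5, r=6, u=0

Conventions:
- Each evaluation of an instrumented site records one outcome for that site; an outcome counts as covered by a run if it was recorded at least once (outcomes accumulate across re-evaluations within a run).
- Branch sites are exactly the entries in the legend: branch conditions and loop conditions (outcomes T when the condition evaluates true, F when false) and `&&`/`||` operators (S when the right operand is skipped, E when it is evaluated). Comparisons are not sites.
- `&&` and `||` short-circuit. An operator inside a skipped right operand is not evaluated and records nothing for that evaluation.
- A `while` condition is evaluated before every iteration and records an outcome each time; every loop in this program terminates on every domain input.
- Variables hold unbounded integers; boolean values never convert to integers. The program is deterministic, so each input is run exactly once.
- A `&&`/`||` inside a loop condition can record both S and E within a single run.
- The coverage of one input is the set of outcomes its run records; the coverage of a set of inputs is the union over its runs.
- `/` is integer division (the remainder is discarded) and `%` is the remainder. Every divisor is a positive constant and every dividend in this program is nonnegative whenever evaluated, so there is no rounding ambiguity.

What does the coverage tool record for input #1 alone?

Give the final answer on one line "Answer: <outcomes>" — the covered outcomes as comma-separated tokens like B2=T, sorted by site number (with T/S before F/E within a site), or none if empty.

Tracing the run of input #1 (n=3, r=7, u=0):
  B2->S, B1->T, B4->T, B6->E, B5->T, B6->E, B5->T, B6->S, B5->F, B7->T
  B7->F, B8->T
distinct outcomes covered: B1=T, B2=S, B4=T, B5=T, B5=F, B6=S, B6=E, B7=T, B7=F, B8=T

Answer: B1=T, B2=S, B4=T, B5=T, B5=F, B6=S, B6=E, B7=T, B7=F, B8=T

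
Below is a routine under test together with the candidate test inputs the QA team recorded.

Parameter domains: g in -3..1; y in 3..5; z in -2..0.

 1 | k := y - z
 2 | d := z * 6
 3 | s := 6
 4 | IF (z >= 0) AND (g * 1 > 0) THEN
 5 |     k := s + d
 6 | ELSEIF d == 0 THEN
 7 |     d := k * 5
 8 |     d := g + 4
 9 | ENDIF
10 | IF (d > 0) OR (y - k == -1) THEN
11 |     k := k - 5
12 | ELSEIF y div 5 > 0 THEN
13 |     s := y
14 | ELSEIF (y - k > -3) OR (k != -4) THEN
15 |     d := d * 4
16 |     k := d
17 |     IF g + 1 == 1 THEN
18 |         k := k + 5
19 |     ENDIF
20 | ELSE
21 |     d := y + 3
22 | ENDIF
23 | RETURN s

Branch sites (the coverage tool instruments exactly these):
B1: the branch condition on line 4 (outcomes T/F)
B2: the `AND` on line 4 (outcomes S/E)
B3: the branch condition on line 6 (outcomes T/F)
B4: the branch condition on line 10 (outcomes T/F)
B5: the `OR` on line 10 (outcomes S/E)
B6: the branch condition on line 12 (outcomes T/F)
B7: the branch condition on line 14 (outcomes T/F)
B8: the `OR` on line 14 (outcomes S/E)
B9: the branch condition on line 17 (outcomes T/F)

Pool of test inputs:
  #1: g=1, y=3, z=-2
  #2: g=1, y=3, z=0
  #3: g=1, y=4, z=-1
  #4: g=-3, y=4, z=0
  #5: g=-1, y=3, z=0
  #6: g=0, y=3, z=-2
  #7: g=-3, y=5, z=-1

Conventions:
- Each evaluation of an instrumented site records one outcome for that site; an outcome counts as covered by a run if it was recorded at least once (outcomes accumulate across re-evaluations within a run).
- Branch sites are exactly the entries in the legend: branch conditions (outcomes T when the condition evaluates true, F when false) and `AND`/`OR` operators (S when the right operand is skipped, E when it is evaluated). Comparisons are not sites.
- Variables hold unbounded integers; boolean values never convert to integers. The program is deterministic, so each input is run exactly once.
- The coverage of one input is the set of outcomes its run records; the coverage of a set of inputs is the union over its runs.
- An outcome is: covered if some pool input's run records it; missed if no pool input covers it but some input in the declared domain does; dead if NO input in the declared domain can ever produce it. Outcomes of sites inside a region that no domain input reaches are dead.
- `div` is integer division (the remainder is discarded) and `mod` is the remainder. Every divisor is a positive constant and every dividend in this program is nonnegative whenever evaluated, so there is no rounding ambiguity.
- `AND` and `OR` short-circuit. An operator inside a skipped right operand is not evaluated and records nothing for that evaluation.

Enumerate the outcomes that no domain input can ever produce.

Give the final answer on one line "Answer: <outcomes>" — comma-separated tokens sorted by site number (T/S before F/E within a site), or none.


sweeping the full domain (45 inputs) for each outcome:
  B7=F: never recorded by any domain input -> dead
  reachable outcomes have witnesses, e.g. B1=T (e.g. g=1, y=3, z=0), B1=F (e.g. g=-3, y=3, z=-2), B2=S (e.g. g=-3, y=3, z=-2), B2=E (e.g. g=-3, y=3, z=0)
Answer: B7=F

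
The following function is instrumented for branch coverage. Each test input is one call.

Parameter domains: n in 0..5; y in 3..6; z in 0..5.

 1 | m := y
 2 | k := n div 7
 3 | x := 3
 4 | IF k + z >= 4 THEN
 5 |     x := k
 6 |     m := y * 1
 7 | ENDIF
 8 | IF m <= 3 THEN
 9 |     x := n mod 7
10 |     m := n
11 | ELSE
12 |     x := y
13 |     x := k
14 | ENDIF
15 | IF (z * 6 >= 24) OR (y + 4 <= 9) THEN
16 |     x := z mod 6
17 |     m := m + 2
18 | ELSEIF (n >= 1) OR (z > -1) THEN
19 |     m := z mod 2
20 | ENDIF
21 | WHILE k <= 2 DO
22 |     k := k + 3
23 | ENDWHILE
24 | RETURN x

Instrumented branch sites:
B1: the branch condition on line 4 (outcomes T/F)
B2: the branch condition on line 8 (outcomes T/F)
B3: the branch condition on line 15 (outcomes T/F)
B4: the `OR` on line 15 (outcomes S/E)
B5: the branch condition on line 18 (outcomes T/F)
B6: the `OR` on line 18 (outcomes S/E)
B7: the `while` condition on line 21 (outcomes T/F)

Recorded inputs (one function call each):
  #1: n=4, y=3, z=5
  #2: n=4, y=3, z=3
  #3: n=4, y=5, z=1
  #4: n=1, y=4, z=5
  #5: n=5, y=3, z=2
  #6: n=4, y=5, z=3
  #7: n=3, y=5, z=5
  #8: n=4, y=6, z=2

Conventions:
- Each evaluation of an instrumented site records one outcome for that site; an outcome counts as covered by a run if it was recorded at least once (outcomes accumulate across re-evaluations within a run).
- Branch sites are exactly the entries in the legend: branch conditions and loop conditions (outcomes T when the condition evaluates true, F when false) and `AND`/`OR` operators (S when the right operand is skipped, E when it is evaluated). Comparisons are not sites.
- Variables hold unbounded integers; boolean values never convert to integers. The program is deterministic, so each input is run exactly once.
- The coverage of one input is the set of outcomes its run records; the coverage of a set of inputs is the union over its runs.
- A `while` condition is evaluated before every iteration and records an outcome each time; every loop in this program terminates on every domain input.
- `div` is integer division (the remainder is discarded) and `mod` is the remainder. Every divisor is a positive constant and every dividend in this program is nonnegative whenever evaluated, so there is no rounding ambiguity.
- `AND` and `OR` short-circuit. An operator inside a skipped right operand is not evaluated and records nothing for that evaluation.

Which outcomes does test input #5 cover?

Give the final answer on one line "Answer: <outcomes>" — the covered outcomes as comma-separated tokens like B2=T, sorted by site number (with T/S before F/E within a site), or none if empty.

Tracing the run of input #5 (n=5, y=3, z=2):
  B1->F, B2->T, B4->E, B3->T, B7->T, B7->F
deduplicating events, the covered set is: B1=F, B2=T, B3=T, B4=E, B7=T, B7=F

Answer: B1=F, B2=T, B3=T, B4=E, B7=T, B7=F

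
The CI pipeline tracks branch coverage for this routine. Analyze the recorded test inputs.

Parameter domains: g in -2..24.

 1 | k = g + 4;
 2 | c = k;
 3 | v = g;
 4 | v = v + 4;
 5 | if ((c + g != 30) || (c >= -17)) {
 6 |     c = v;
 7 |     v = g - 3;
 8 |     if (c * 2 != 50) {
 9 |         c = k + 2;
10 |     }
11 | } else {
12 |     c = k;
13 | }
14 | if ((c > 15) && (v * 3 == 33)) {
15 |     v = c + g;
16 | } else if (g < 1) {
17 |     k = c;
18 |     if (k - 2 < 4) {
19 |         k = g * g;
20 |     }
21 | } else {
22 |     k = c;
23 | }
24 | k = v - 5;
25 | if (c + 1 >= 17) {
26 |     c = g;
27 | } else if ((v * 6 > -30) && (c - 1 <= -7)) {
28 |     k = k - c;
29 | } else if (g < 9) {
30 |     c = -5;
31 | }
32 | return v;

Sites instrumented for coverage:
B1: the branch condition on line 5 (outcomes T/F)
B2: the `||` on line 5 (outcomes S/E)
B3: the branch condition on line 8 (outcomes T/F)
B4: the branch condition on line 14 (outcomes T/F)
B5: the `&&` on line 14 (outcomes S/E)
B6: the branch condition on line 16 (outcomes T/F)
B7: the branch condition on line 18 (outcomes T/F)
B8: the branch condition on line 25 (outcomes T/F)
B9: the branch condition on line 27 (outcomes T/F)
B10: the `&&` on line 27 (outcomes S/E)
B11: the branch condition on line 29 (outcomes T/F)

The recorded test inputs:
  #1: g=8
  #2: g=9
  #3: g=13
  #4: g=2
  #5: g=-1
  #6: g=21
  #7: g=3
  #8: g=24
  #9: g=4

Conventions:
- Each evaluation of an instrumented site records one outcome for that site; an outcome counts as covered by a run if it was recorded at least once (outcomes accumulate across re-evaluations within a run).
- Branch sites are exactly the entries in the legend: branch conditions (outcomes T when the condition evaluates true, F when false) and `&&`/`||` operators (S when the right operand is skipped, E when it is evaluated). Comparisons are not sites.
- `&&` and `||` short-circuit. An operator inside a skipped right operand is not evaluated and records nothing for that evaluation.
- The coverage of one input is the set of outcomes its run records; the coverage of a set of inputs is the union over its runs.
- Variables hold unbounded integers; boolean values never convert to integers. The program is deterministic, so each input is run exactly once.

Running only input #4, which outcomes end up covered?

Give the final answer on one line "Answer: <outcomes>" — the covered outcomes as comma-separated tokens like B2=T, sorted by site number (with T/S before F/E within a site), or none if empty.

Running input #4 (g=2), event by event:
  B2->S, B1->T, B3->T, B5->S, B4->F, B6->F, B8->F, B10->E, B9->F, B11->T
distinct outcomes covered: B1=T, B2=S, B3=T, B4=F, B5=S, B6=F, B8=F, B9=F, B10=E, B11=T

Answer: B1=T, B2=S, B3=T, B4=F, B5=S, B6=F, B8=F, B9=F, B10=E, B11=T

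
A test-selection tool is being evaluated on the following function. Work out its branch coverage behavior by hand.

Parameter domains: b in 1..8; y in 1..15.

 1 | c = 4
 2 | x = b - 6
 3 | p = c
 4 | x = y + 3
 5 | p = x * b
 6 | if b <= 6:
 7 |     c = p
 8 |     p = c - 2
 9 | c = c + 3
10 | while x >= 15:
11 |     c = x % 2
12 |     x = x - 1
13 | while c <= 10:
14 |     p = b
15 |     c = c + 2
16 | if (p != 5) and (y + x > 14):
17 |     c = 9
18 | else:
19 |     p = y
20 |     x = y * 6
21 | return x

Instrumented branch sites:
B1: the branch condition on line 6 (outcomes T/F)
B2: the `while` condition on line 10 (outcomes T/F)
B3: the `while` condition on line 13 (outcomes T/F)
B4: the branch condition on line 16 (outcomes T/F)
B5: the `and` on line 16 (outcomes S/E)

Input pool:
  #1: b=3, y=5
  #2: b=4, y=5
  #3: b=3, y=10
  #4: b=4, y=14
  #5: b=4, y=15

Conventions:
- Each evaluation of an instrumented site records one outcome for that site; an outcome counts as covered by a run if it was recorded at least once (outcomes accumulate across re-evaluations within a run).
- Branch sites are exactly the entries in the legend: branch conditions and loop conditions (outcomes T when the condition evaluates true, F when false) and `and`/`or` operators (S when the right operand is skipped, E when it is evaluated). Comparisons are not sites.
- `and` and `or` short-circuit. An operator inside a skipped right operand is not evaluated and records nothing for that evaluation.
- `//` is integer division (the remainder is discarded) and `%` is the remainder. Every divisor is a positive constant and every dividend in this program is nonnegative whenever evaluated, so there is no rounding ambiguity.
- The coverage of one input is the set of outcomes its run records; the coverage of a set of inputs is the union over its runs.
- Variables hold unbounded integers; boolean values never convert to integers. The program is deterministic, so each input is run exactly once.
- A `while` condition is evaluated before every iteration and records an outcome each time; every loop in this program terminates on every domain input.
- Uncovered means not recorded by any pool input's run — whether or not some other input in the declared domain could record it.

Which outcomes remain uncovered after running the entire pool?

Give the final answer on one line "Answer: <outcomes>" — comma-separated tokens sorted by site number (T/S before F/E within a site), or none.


run #1 (b=3, y=5) records B1=T, B2=F, B3=F, B4=F, B5=E
run #2 (b=4, y=5) records B1=T, B2=F, B3=F, B4=F, B5=E
run #3 (b=3, y=10) records B1=T, B2=F, B3=F, B4=T, B5=E
run #4 (b=4, y=14) records B1=T, B2=T, B2=F, B3=T, B3=F, B4=T, B5=E
run #5 (b=4, y=15) records B1=T, B2=T, B2=F, B3=T, B3=F, B4=T, B5=E
union over the pool: B1=T, B2=T, B2=F, B3=T, B3=F, B4=T, B4=F, B5=E
uncovered (2 of 10): B1=F, B5=S
Answer: B1=F, B5=S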